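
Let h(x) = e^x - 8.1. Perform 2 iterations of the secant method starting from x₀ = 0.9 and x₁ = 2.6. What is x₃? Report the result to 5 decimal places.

2.01402

h(0.9) = -5.6403969, h(2.6) = 5.3637380
x₂ = 2.6000000 − 5.3637380·(2.6000000 − 0.9000000) / (5.3637380 − (-5.6403969)) = 2.6000000 − (9.1183547)/(11.0041349) = 1.7713702
h(1.7713702) = -2.2210972
x₃ = 1.7713702 − (-2.2210972)·(1.7713702 − 2.6000000) / (-2.2210972 − 5.3637380) = 1.7713702 − (1.8404674)/(-7.5848352) = 2.0140211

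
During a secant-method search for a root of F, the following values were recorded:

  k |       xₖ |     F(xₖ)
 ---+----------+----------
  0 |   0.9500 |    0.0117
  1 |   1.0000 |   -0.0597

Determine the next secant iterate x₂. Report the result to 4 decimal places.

0.9582

x₂ = 1.0000 − (-0.0597)·(1.0000 − 0.9500) / (-0.0597 − 0.0117)
   = 1.0000 − (-0.002985)/(-0.071400) = 0.958193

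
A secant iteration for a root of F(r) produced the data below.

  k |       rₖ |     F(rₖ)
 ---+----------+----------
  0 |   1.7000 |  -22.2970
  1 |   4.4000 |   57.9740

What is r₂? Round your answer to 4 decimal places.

2.4500

r₂ = 4.4000 − 57.9740·(4.4000 − 1.7000) / (57.9740 − (-22.2970))
   = 4.4000 − (156.529800)/(80.271000) = 2.449983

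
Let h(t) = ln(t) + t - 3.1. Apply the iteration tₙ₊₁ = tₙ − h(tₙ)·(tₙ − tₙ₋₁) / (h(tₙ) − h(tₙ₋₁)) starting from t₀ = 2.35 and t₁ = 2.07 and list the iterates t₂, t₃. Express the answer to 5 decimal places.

2.27814, 2.27711

h(2.35) = 0.1044153, h(2.07) = -0.3024514
t₂ = 2.0700000 − (-0.3024514)·(2.0700000 − 2.3500000) / (-0.3024514 − 0.1044153) = 2.0700000 − (0.0846864)/(-0.4068667) = 2.2781428
h(2.2781428) = 0.0015034
t₃ = 2.2781428 − 0.0015034·(2.2781428 − 2.0700000) / (0.0015034 − (-0.3024514)) = 2.2781428 − (0.0003129)/(0.3039548) = 2.2771133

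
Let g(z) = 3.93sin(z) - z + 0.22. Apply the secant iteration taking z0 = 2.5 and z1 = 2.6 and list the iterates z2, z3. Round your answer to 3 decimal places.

g(2.5) = 0.07200, g(2.6) = -0.35408
z2 = 2.60000 − (-0.35408)·(2.60000 − 2.50000) / (-0.35408 − 0.07200) = 2.60000 − (-0.03541)/(-0.42608) = 2.51690
g(2.51690) = 0.00156
z3 = 2.51690 − 0.00156·(2.51690 − 2.60000) / (0.00156 − (-0.35408)) = 2.51690 − (-0.00013)/(0.35564) = 2.51726

2.517, 2.517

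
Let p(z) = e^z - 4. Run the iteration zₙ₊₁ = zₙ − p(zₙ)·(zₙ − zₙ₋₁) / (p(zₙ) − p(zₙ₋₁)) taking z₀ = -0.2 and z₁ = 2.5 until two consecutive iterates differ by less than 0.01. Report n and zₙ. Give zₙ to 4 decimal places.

p(-0.2) = -3.181269, p(2.5) = 8.182494
z₂ = 2.500000 − 8.182494·(2.700000)/(11.363763) = 0.555861;  |Δ| = 1.944139
p(0.555861) = -2.256558
z₃ = 0.555861 − (-2.256558)·(-1.944139)/(-10.439052) = 0.976116;  |Δ| = 0.420255
p(0.976116) = -1.345872
z₄ = 0.976116 − (-1.345872)·(0.420255)/(0.910686) = 1.597197;  |Δ| = 0.621081
p(1.597197) = 0.939167
z₅ = 1.597197 − 0.939167·(0.621081)/(2.285039) = 1.341928;  |Δ| = 0.255268
p(1.341928) = -0.173585
z₆ = 1.341928 − (-0.173585)·(-0.255268)/(-1.112752) = 1.381749;  |Δ| = 0.039821
p(1.381749) = -0.018139
z₇ = 1.381749 − (-0.018139)·(0.039821)/(0.155446) = 1.386396;  |Δ| = 0.004647
|z₇ − z₆| = 0.004647 < 0.01

n = 7, zₙ = 1.3864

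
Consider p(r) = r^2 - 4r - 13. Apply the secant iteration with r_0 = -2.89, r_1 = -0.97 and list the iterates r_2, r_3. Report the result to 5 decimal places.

p(-2.89) = 6.9121000, p(-0.97) = -8.1791000
r_2 = -0.9700000 − (-8.1791000)·(-0.9700000 − (-2.8900000)) / (-8.1791000 − 6.9121000) = -0.9700000 − (-15.7038720)/(-15.0912000) = -2.0105980
p(-2.0105980) = -0.9151040
r_3 = -2.0105980 − (-0.9151040)·(-2.0105980 − (-0.9700000)) / (-0.9151040 − (-8.1791000)) = -2.0105980 − (0.9522553)/(7.2639960) = -2.1416905

-2.01060, -2.14169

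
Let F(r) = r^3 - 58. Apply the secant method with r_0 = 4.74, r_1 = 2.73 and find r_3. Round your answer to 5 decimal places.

3.97165

F(4.74) = 48.4964240, F(2.73) = -37.6535830
r_2 = 2.7300000 − (-37.6535830)·(2.7300000 − 4.7400000) / (-37.6535830 − 48.4964240) = 2.7300000 − (75.6837018)/(-86.1500070) = 3.6085107
F(3.6085107) = -11.0123216
r_3 = 3.6085107 − (-11.0123216)·(3.6085107 − 2.7300000) / (-11.0123216 − (-37.6535830)) = 3.6085107 − (-9.6744422)/(26.6412614) = 3.9716482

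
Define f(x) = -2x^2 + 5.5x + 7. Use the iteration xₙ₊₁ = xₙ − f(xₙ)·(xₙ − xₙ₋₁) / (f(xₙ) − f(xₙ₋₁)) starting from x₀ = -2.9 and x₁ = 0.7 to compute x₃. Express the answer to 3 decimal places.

-1.403

f(-2.9) = -25.77000, f(0.7) = 9.87000
x₂ = 0.70000 − 9.87000·(0.70000 − (-2.90000)) / (9.87000 − (-25.77000)) = 0.70000 − (35.53200)/(35.64000) = -0.29697
f(-0.29697) = 5.19028
x₃ = -0.29697 − 5.19028·(-0.29697 − 0.70000) / (5.19028 − 9.87000) = -0.29697 − (-5.17456)/(-4.67972) = -1.40271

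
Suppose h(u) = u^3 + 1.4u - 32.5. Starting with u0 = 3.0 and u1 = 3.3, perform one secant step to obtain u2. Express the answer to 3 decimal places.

h(3.0) = -1.30000, h(3.3) = 8.05700
u2 = 3.30000 − 8.05700·(3.30000 − 3.00000) / (8.05700 − (-1.30000)) = 3.30000 − (2.41710)/(9.35700) = 3.04168

3.042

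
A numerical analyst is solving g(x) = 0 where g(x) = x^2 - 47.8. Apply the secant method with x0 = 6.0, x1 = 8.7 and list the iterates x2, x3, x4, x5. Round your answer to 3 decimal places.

6.803, 6.901, 6.914, 6.914

g(6.0) = -11.80000, g(8.7) = 27.89000
x2 = 8.70000 − 27.89000·(8.70000 − 6.00000) / (27.89000 − (-11.80000)) = 8.70000 − (75.30300)/(39.69000) = 6.80272
g(6.80272) = -1.52299
x3 = 6.80272 − (-1.52299)·(6.80272 − 8.70000) / (-1.52299 − 27.89000) = 6.80272 − (2.88953)/(-29.41299) = 6.90096
g(6.90096) = -0.17674
x4 = 6.90096 − (-0.17674)·(6.90096 − 6.80272) / (-0.17674 − (-1.52299)) = 6.90096 − (-0.01736)/(1.34625) = 6.91386
g(6.91386) = 0.00143
x5 = 6.91386 − 0.00143·(6.91386 − 6.90096) / (0.00143 − (-0.17674)) = 6.91386 − (0.00002)/(0.17817) = 6.91375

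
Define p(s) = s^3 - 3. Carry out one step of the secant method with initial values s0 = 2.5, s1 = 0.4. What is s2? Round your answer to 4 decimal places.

0.7962

p(2.5) = 12.625000, p(0.4) = -2.936000
s2 = 0.400000 − (-2.936000)·(0.400000 − 2.500000) / (-2.936000 − 12.625000) = 0.400000 − (6.165600)/(-15.561000) = 0.796221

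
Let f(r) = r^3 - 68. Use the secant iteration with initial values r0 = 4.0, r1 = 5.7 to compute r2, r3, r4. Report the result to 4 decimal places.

4.0561, 4.0737, 4.0817

f(4.0) = -4.000000, f(5.7) = 117.193000
r2 = 5.700000 − 117.193000·(5.700000 − 4.000000) / (117.193000 − (-4.000000)) = 5.700000 − (199.228100)/(121.193000) = 4.056109
f(4.056109) = -1.268820
r3 = 4.056109 − (-1.268820)·(4.056109 − 5.700000) / (-1.268820 − 117.193000) = 4.056109 − (2.085802)/(-118.461820) = 4.073716
f(4.073716) = -0.396011
r4 = 4.073716 − (-0.396011)·(4.073716 − 4.056109) / (-0.396011 − (-1.268820)) = 4.073716 − (-0.006973)/(0.872809) = 4.081705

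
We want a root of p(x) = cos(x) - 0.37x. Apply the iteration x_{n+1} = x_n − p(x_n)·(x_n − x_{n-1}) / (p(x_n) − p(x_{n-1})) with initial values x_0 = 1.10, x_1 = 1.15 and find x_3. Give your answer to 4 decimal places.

1.1367

p(1.10) = 0.046596, p(1.15) = -0.017013
x_2 = 1.150000 − (-0.017013)·(1.150000 − 1.100000) / (-0.017013 − 0.046596) = 1.150000 − (-0.000851)/(-0.063609) = 1.136627
p(1.136627) = 0.000105
x_3 = 1.136627 − 0.000105·(1.136627 − 1.150000) / (0.000105 − (-0.017013)) = 1.136627 − (-0.000001)/(0.017117) = 1.136709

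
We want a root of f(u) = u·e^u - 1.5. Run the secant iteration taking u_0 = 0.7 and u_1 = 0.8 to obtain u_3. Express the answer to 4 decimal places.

f(0.7) = -0.090373, f(0.8) = 0.280433
u_2 = 0.800000 − 0.280433·(0.800000 − 0.700000) / (0.280433 − (-0.090373)) = 0.800000 − (0.028043)/(0.370806) = 0.724372
f(0.724372) = -0.005305
u_3 = 0.724372 − (-0.005305)·(0.724372 − 0.800000) / (-0.005305 − 0.280433) = 0.724372 − (0.000401)/(-0.285738) = 0.725776

0.7258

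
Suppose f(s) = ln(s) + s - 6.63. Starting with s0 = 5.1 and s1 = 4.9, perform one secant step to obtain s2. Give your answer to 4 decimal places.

5.0173

f(5.1) = 0.099241, f(4.9) = -0.140765
s2 = 4.900000 − (-0.140765)·(4.900000 − 5.100000) / (-0.140765 − 0.099241) = 4.900000 − (0.028153)/(-0.240005) = 5.017301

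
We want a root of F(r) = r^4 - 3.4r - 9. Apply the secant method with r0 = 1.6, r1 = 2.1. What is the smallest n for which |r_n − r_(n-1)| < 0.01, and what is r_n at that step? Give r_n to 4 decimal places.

n = 4, r_n = 1.9931

F(1.6) = -7.886400, F(2.1) = 3.308100
r2 = 2.100000 − 3.308100·(0.500000)/(11.194500) = 1.952244;  |Δ| = 0.147756
F(1.952244) = -1.111942
r3 = 1.952244 − (-1.111942)·(-0.147756)/(-4.420042) = 1.989415;  |Δ| = 0.037171
F(1.989415) = -0.100051
r4 = 1.989415 − (-0.100051)·(0.037171)/(1.011891) = 1.993090;  |Δ| = 0.003675
|r4 − r3| = 0.003675 < 0.01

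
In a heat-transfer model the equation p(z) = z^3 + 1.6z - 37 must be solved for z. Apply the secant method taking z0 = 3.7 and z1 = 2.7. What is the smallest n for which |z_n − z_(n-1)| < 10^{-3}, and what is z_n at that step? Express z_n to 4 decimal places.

n = 5, z_n = 3.1723

p(3.7) = 19.573000, p(2.7) = -12.997000
z2 = 2.700000 − (-12.997000)·(-1.000000)/(-32.570000) = 3.099048;  |Δ| = 0.399048
p(3.099048) = -2.277955
z3 = 3.099048 − (-2.277955)·(0.399048)/(10.719045) = 3.183852;  |Δ| = 0.084804
p(3.183852) = 0.368590
z4 = 3.183852 − 0.368590·(0.084804)/(2.646545) = 3.172041;  |Δ| = 0.011811
p(3.172041) = -0.008151
z5 = 3.172041 − (-0.008151)·(-0.011811)/(-0.376741) = 3.172297;  |Δ| = 0.000256
|z5 − z4| = 0.000256 < 10^{-3}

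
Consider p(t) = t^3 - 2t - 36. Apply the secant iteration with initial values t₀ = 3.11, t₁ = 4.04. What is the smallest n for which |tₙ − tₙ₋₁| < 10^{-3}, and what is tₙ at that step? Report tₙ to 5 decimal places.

p(3.11) = -12.1397690, p(4.04) = 21.8592640
t₂ = 4.0400000 − 21.8592640·(0.9300000)/(33.9990330) = 3.4420678;  |Δ| = 0.5979322
p(3.4420678) = -2.1030978
t₃ = 3.4420678 − (-2.1030978)·(-0.5979322)/(-23.9623618) = 3.4945464;  |Δ| = 0.0524785
p(3.4945464) = -0.3142013
t₄ = 3.4945464 − (-0.3142013)·(0.0524785)/(1.7888965) = 3.5037637;  |Δ| = 0.0092173
p(3.5037637) = 0.0059371
t₅ = 3.5037637 − 0.0059371·(0.0092173)/(0.3201385) = 3.5035928;  |Δ| = 0.0001709
|t₅ − t₄| = 0.0001709 < 10^{-3}

n = 5, tₙ = 3.50359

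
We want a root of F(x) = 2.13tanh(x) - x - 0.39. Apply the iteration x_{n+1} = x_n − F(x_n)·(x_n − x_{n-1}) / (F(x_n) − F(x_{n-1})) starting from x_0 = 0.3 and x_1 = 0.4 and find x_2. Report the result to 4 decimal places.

0.3783

F(0.3) = -0.069504, F(0.4) = 0.019291
x_2 = 0.400000 − 0.019291·(0.400000 − 0.300000) / (0.019291 − (-0.069504)) = 0.400000 − (0.001929)/(0.088795) = 0.378274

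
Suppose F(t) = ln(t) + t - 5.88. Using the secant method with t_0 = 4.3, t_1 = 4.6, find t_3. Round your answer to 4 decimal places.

F(4.3) = -0.121385, F(4.6) = 0.246056
t_2 = 4.600000 − 0.246056·(4.600000 − 4.300000) / (0.246056 − (-0.121385)) = 4.600000 − (0.073817)/(0.367441) = 4.399106
F(4.399106) = 0.000507
t_3 = 4.399106 − 0.000507·(4.399106 − 4.600000) / (0.000507 − 0.246056) = 4.399106 − (-0.000102)/(-0.245549) = 4.398691

4.3987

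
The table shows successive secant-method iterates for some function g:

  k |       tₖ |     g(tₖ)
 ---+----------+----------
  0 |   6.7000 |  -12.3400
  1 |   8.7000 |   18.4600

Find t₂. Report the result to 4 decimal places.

7.5013

t₂ = 8.7000 − 18.4600·(8.7000 − 6.7000) / (18.4600 − (-12.3400))
   = 8.7000 − (36.920000)/(30.800000) = 7.501299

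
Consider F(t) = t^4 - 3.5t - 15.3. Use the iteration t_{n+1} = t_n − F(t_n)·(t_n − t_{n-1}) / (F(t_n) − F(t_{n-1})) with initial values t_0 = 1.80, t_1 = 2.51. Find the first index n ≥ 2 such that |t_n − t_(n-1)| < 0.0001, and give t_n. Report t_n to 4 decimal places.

F(1.80) = -11.102400, F(2.51) = 15.606260
t_2 = 2.510000 − 15.606260·(0.710000)/(26.708660) = 2.095137;  |Δ| = 0.414863
F(2.095137) = -3.364412
t_3 = 2.095137 − (-3.364412)·(-0.414863)/(-18.970672) = 2.168712;  |Δ| = 0.073575
F(2.168712) = -0.769356
t_4 = 2.168712 − (-0.769356)·(0.073575)/(2.595056) = 2.190525;  |Δ| = 0.021813
F(2.190525) = 0.057791
t_5 = 2.190525 − 0.057791·(0.021813)/(0.827148) = 2.189001;  |Δ| = 0.001524
F(2.189001) = -0.000884
t_6 = 2.189001 − (-0.000884)·(-0.001524)/(-0.058675) = 2.189024;  |Δ| = 0.000023
|t_6 − t_5| = 0.000023 < 0.0001

n = 6, t_n = 2.1890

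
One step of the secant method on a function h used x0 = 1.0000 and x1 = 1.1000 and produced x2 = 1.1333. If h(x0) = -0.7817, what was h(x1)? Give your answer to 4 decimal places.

The secant line through (1.0000, -0.7817) and (1.1000, h(x1)) crosses zero at x2 = 1.1333.
So (1.0000, -0.7817), (1.1000, h(x1)), (1.1333, 0) are collinear:
h(x1) = -0.7817 · (1.1000 − 1.1333) / (1.0000 − 1.1333) = -0.7817 · (-0.033300)/(-0.133300) = -0.195278

-0.1953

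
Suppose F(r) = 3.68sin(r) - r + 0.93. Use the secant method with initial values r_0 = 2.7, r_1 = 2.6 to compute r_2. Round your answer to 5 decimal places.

F(2.7) = -0.1972420, F(2.6) = 0.2270450
r_2 = 2.6000000 − 0.2270450·(2.6000000 − 2.7000000) / (0.2270450 − (-0.1972420)) = 2.6000000 − (-0.0227045)/(0.4242871) = 2.6535121

2.65351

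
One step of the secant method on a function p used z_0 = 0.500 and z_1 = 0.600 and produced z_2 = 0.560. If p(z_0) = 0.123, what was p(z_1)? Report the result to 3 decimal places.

-0.082

The secant line through (0.500, 0.123) and (0.600, p(z_1)) crosses zero at z_2 = 0.560.
So (0.500, 0.123), (0.600, p(z_1)), (0.560, 0) are collinear:
p(z_1) = 0.123 · (0.600 − 0.560) / (0.500 − 0.560) = 0.123 · (0.04000)/(-0.06000) = -0.08200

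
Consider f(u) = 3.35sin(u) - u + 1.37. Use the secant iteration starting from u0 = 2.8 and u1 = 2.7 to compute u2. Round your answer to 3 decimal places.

2.725

f(2.8) = -0.30779, f(2.7) = 0.10172
u2 = 2.70000 − 0.10172·(2.70000 − 2.80000) / (0.10172 − (-0.30779)) = 2.70000 − (-0.01017)/(0.40951) = 2.72484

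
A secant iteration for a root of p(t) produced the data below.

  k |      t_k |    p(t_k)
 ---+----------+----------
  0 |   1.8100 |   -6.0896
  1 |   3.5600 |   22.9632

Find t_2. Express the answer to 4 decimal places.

2.1768

t_2 = 3.5600 − 22.9632·(3.5600 − 1.8100) / (22.9632 − (-6.0896))
   = 3.5600 − (40.185600)/(29.052800) = 2.176808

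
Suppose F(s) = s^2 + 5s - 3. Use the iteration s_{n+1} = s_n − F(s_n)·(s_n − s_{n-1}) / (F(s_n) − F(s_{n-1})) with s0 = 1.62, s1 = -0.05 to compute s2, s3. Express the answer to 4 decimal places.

0.4443, 0.5520

F(1.62) = 7.724400, F(-0.05) = -3.247500
s2 = -0.050000 − (-3.247500)·(-0.050000 − 1.620000) / (-3.247500 − 7.724400) = -0.050000 − (5.423325)/(-10.971900) = 0.444292
F(0.444292) = -0.581143
s3 = 0.444292 − (-0.581143)·(0.444292 − (-0.050000)) / (-0.581143 − (-3.247500)) = 0.444292 − (-0.287255)/(2.666357) = 0.552025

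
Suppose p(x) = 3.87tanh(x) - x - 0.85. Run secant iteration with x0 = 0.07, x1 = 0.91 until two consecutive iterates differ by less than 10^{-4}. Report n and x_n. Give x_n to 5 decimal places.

n = 6, x_n = 0.30893

p(0.07) = -0.6495416, p(0.91) = 1.0307818
x2 = 0.9100000 − 1.0307818·(0.8400000)/(1.6803234) = 0.3947083;  |Δ| = 0.5152917
p(0.3947083) = 0.2081365
x3 = 0.3947083 − 0.2081365·(-0.5152917)/(-0.8226453) = 0.2643350;  |Δ| = 0.1303733
p(0.2643350) = -0.1145372
x4 = 0.2643350 − (-0.1145372)·(-0.1303733)/(-0.3226737) = 0.3106127;  |Δ| = 0.0462777
p(0.3106127) = 0.0042355
x5 = 0.3106127 − 0.0042355·(0.0462777)/(0.1187727) = 0.3089624;  |Δ| = 0.0016503
p(0.3089624) = 0.0000749
x6 = 0.3089624 − 0.0000749·(-0.0016503)/(-0.0041606) = 0.3089327;  |Δ| = 0.0000297
|x6 − x5| = 0.0000297 < 10^{-4}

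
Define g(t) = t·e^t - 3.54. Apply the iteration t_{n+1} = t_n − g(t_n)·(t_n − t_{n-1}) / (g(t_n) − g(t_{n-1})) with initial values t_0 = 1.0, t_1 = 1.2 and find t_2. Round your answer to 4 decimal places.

1.1298

g(1.0) = -0.821718, g(1.2) = 0.444140
t_2 = 1.200000 − 0.444140·(1.200000 − 1.000000) / (0.444140 − (-0.821718)) = 1.200000 − (0.088828)/(1.265858) = 1.129828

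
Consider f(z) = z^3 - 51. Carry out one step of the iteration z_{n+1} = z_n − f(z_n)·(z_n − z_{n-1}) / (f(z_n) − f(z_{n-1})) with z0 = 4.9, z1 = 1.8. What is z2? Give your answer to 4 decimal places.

3.0522

f(4.9) = 66.649000, f(1.8) = -45.168000
z2 = 1.800000 − (-45.168000)·(1.800000 − 4.900000) / (-45.168000 − 66.649000) = 1.800000 − (140.020800)/(-111.817000) = 3.052232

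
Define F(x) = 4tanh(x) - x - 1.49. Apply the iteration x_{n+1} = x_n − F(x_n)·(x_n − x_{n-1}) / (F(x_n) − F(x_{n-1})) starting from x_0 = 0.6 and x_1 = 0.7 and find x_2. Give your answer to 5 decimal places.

F(0.6) = 0.0581983, F(0.7) = 0.2274711
x_2 = 0.7000000 − 0.2274711·(0.7000000 − 0.6000000) / (0.2274711 − 0.0581983) = 0.7000000 − (0.0227471)/(0.1692728) = 0.5656187

0.56562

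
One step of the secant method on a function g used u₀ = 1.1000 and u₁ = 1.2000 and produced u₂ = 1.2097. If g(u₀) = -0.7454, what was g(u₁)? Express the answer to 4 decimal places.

The secant line through (1.1000, -0.7454) and (1.2000, g(u₁)) crosses zero at u₂ = 1.2097.
So (1.1000, -0.7454), (1.2000, g(u₁)), (1.2097, 0) are collinear:
g(u₁) = -0.7454 · (1.2000 − 1.2097) / (1.1000 − 1.2097) = -0.7454 · (-0.009700)/(-0.109700) = -0.065910

-0.0659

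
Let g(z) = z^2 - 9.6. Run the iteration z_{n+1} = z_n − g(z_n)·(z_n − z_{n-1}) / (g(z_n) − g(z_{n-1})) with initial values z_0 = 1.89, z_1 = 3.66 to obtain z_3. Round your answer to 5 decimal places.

g(1.89) = -6.0279000, g(3.66) = 3.7956000
z_2 = 3.6600000 − 3.7956000·(3.6600000 − 1.8900000) / (3.7956000 − (-6.0279000)) = 3.6600000 − (6.7182120)/(9.8235000) = 2.9761081
g(2.9761081) = -0.7427805
z_3 = 2.9761081 − (-0.7427805)·(2.9761081 − 3.6600000) / (-0.7427805 − 3.7956000) = 2.9761081 − (0.5079816)/(-4.5383805) = 3.0880383

3.08804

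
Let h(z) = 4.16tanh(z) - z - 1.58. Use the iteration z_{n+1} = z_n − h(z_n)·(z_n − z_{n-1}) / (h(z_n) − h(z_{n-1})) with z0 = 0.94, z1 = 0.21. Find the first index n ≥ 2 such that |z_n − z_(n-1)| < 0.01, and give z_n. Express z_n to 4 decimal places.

n = 5, z_n = 0.5730

h(0.94) = 0.538525, h(0.21) = -0.929019
z2 = 0.210000 − (-0.929019)·(-0.730000)/(-1.467544) = 0.672122;  |Δ| = 0.462122
h(0.672122) = 0.187194
z3 = 0.672122 − 0.187194·(0.462122)/(1.116213) = 0.594622;  |Δ| = 0.077500
h(0.594622) = 0.043539
z4 = 0.594622 − 0.043539·(-0.077500)/(-0.143655) = 0.571134;  |Δ| = 0.023488
h(0.571134) = -0.003778
z5 = 0.571134 − (-0.003778)·(-0.023488)/(-0.047316) = 0.573009;  |Δ| = 0.001875
|z5 − z4| = 0.001875 < 0.01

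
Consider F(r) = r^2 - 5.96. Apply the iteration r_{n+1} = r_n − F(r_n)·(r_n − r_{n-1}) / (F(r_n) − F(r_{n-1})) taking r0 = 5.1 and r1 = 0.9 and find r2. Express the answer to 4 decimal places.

F(5.1) = 20.050000, F(0.9) = -5.150000
r2 = 0.900000 − (-5.150000)·(0.900000 − 5.100000) / (-5.150000 − 20.050000) = 0.900000 − (21.630000)/(-25.200000) = 1.758333

1.7583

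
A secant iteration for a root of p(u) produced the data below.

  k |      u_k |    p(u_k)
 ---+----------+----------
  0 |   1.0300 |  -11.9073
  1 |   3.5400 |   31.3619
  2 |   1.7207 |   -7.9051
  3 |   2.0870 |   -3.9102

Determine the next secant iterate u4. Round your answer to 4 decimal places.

u4 = 2.0870 − (-3.9102)·(2.0870 − 1.7207) / (-3.9102 − (-7.9051))
   = 2.0870 − (-1.432306)/(3.994900) = 2.445534

2.4455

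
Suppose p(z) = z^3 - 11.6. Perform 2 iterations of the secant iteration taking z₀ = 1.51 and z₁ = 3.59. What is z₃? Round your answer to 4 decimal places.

p(1.51) = -8.157049, p(3.59) = 34.668279
z₂ = 3.590000 − 34.668279·(3.590000 − 1.510000) / (34.668279 − (-8.157049)) = 3.590000 − (72.110020)/(42.825328) = 1.906183
p(1.906183) = -4.673821
z₃ = 1.906183 − (-4.673821)·(1.906183 − 3.590000) / (-4.673821 − 34.668279) = 1.906183 − (7.869860)/(-39.342100) = 2.106219

2.1062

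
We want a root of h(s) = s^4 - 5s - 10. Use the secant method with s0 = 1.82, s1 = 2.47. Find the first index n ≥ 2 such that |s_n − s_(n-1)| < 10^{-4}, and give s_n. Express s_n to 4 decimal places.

h(1.82) = -8.128006, h(2.47) = 14.870981
s2 = 2.470000 − 14.870981·(0.650000)/(22.998987) = 2.049715;  |Δ| = 0.420285
h(2.049715) = -2.597399
s3 = 2.049715 − (-2.597399)·(-0.420285)/(-17.468379) = 2.112207;  |Δ| = 0.062493
h(2.112207) = -0.656765
s4 = 2.112207 − (-0.656765)·(0.062493)/(1.940633) = 2.133357;  |Δ| = 0.021149
h(2.133357) = 0.046740
s5 = 2.133357 − 0.046740·(0.021149)/(0.703506) = 2.131952;  |Δ| = 0.001405
h(2.131952) = -0.000752
s6 = 2.131952 − (-0.000752)·(-0.001405)/(-0.047493) = 2.131974;  |Δ| = 0.000022
|s6 − s5| = 0.000022 < 10^{-4}

n = 6, s_n = 2.1320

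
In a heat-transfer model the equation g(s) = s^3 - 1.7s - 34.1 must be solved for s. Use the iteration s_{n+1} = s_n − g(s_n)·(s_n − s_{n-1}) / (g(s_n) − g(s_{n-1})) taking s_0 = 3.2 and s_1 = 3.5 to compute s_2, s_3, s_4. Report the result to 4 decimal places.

3.4117, 3.4172, 3.4174

g(3.2) = -6.772000, g(3.5) = 2.825000
s_2 = 3.500000 − 2.825000·(3.500000 − 3.200000) / (2.825000 − (-6.772000)) = 3.500000 − (0.847500)/(9.597000) = 3.411691
g(3.411691) = -0.189030
s_3 = 3.411691 − (-0.189030)·(3.411691 − 3.500000) / (-0.189030 − 2.825000) = 3.411691 − (0.016693)/(-3.014030) = 3.417230
g(3.417230) = -0.004735
s_4 = 3.417230 − (-0.004735)·(3.417230 − 3.411691) / (-0.004735 − (-0.189030)) = 3.417230 − (-0.000026)/(0.184295) = 3.417372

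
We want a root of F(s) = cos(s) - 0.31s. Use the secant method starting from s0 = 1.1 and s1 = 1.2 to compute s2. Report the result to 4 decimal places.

1.1921

F(1.1) = 0.112596, F(1.2) = -0.009642
s2 = 1.200000 − (-0.009642)·(1.200000 − 1.100000) / (-0.009642 − 0.112596) = 1.200000 − (-0.000964)/(-0.122238) = 1.192112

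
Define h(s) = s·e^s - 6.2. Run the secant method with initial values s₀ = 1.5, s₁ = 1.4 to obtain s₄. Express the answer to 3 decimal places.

h(1.5) = 0.52253, h(1.4) = -0.52272
s₂ = 1.40000 − (-0.52272)·(1.40000 − 1.50000) / (-0.52272 − 0.52253) = 1.40000 − (0.05227)/(-1.04525) = 1.45001
h(1.45001) = -0.01839
s₃ = 1.45001 − (-0.01839)·(1.45001 − 1.40000) / (-0.01839 − (-0.52272)) = 1.45001 − (-0.00092)/(0.50433) = 1.45183
h(1.45183) = 0.00068
s₄ = 1.45183 − 0.00068·(1.45183 − 1.45001) / (0.00068 − (-0.01839)) = 1.45183 − (0.00000)/(0.01907) = 1.45177

1.452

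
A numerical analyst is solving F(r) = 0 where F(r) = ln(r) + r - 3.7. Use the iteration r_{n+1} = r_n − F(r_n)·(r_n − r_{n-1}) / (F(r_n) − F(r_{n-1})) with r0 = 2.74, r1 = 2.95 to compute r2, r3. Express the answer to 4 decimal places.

F(2.74) = 0.047958, F(2.95) = 0.331805
r2 = 2.950000 − 0.331805·(2.950000 − 2.740000) / (0.331805 − 0.047958) = 2.950000 − (0.069679)/(0.283847) = 2.704519
F(2.704519) = -0.000557
r3 = 2.704519 − (-0.000557)·(2.704519 − 2.950000) / (-0.000557 − 0.331805) = 2.704519 − (0.000137)/(-0.332362) = 2.704930

2.7045, 2.7049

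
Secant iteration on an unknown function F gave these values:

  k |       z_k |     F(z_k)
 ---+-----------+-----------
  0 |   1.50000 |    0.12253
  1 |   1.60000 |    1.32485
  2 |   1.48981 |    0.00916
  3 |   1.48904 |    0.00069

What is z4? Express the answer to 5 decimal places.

1.48898

z4 = 1.48904 − 0.00069·(1.48904 − 1.48981) / (0.00069 − 0.00916)
   = 1.48904 − (-0.0000005)/(-0.0084700) = 1.4889773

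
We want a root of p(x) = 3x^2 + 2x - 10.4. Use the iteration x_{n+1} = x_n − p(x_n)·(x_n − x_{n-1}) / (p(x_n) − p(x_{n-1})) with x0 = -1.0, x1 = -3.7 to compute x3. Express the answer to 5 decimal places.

p(-1.0) = -9.4000000, p(-3.7) = 23.2700000
x2 = -3.7000000 − 23.2700000·(-3.7000000 − (-1.0000000)) / (23.2700000 − (-9.4000000)) = -3.7000000 − (-62.8290000)/(32.6700000) = -1.7768595
p(-1.7768595) = -4.4820299
x3 = -1.7768595 − (-4.4820299)·(-1.7768595 − (-3.7000000)) / (-4.4820299 − 23.2700000) = -1.7768595 − (-8.6195732)/(-27.7520299) = -2.0874520

-2.08745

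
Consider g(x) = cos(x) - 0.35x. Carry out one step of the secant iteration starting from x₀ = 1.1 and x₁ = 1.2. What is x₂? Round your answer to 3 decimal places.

1.154

g(1.1) = 0.06860, g(1.2) = -0.05764
x₂ = 1.20000 − (-0.05764)·(1.20000 − 1.10000) / (-0.05764 − 0.06860) = 1.20000 − (-0.00576)/(-0.12624) = 1.15434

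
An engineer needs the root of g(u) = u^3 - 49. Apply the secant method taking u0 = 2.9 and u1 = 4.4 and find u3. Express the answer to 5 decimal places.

3.63164

g(2.9) = -24.6110000, g(4.4) = 36.1840000
u2 = 4.4000000 − 36.1840000·(4.4000000 − 2.9000000) / (36.1840000 − (-24.6110000)) = 4.4000000 − (54.2760000)/(60.7950000) = 3.5072292
g(3.5072292) = -5.8587773
u3 = 3.5072292 − (-5.8587773)·(3.5072292 − 4.4000000) / (-5.8587773 − 36.1840000) = 3.5072292 − (5.2305452)/(-42.0427773) = 3.6316393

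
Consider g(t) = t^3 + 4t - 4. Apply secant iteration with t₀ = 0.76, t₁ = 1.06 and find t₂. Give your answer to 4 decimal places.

0.8401

g(0.76) = -0.521024, g(1.06) = 1.431016
t₂ = 1.060000 − 1.431016·(1.060000 − 0.760000) / (1.431016 − (-0.521024)) = 1.060000 − (0.429305)/(1.952040) = 0.840074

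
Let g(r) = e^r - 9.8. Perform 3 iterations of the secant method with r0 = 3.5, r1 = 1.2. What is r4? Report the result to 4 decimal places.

g(3.5) = 23.315452, g(1.2) = -6.479883
r2 = 1.200000 − (-6.479883)·(1.200000 − 3.500000) / (-6.479883 − 23.315452) = 1.200000 − (14.903731)/(-29.795335) = 1.700204
g(1.700204) = -4.324939
r3 = 1.700204 − (-4.324939)·(1.700204 − 1.200000) / (-4.324939 − (-6.479883)) = 1.700204 − (-2.163349)/(2.154945) = 2.704104
g(2.704104) = 5.140920
r4 = 2.704104 − 5.140920·(2.704104 − 1.700204) / (5.140920 − (-4.324939)) = 2.704104 − (5.160971)/(9.465859) = 2.158884

2.1589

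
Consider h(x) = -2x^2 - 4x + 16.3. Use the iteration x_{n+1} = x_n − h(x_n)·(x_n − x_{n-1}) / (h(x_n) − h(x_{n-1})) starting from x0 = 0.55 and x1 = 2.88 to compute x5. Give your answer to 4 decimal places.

h(0.55) = 13.495000, h(2.88) = -11.808800
x2 = 2.880000 − (-11.808800)·(2.880000 − 0.550000) / (-11.808800 − 13.495000) = 2.880000 − (-27.514504)/(-25.303800) = 1.792634
h(1.792634) = 2.702396
x3 = 1.792634 − 2.702396·(1.792634 − 2.880000) / (2.702396 − (-11.808800)) = 1.792634 − (-2.938495)/(14.511196) = 1.995132
h(1.995132) = 0.358369
x4 = 1.995132 − 0.358369·(1.995132 − 1.792634) / (0.358369 − 2.702396) = 1.995132 − (0.072569)/(-2.344027) = 2.026091
h(2.026091) = -0.014455
x5 = 2.026091 − (-0.014455)·(2.026091 − 1.995132) / (-0.014455 − 0.358369) = 2.026091 − (-0.000448)/(-0.372824) = 2.024891

2.0249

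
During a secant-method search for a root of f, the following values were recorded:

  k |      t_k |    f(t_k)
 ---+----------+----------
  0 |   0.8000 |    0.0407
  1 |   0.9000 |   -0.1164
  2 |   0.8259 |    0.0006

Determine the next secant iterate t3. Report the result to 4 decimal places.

0.8263

t3 = 0.8259 − 0.0006·(0.8259 − 0.9000) / (0.0006 − (-0.1164))
   = 0.8259 − (-0.000044)/(0.117000) = 0.826280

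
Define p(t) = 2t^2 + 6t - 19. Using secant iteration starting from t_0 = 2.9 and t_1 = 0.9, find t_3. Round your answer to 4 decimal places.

p(2.9) = 15.220000, p(0.9) = -11.980000
t_2 = 0.900000 − (-11.980000)·(0.900000 − 2.900000) / (-11.980000 − 15.220000) = 0.900000 − (23.960000)/(-27.200000) = 1.780882
p(1.780882) = -1.971622
t_3 = 1.780882 − (-1.971622)·(1.780882 − 0.900000) / (-1.971622 − (-11.980000)) = 1.780882 − (-1.736767)/(10.008378) = 1.954414

1.9544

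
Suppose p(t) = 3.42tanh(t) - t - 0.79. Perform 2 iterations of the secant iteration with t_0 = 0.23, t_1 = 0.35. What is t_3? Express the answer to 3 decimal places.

0.345

p(0.23) = -0.24698, p(0.35) = 0.01040
t_2 = 0.35000 − 0.01040·(0.35000 − 0.23000) / (0.01040 − (-0.24698)) = 0.35000 − (0.00125)/(0.25739) = 0.34515
p(0.34515) = 0.00052
t_3 = 0.34515 − 0.00052·(0.34515 − 0.35000) / (0.00052 − 0.01040) = 0.34515 − (0.00000)/(-0.00989) = 0.34489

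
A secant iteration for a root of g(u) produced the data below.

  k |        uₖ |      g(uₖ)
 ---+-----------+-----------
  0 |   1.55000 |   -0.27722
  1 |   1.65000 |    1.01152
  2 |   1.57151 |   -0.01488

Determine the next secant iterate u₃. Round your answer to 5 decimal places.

1.57265

u₃ = 1.57151 − (-0.01488)·(1.57151 − 1.65000) / (-0.01488 − 1.01152)
   = 1.57151 − (0.0011679)/(-1.0264000) = 1.5726479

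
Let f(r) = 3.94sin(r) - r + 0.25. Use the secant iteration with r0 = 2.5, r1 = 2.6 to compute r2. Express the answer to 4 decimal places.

f(2.5) = 0.107980, f(2.6) = -0.318925
r2 = 2.600000 − (-0.318925)·(2.600000 − 2.500000) / (-0.318925 − 0.107980) = 2.600000 − (-0.031892)/(-0.426905) = 2.525294

2.5253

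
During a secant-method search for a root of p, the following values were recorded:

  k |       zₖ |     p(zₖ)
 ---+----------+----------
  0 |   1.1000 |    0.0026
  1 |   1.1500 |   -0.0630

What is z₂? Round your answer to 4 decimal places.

z₂ = 1.1500 − (-0.0630)·(1.1500 − 1.1000) / (-0.0630 − 0.0026)
   = 1.1500 − (-0.003150)/(-0.065600) = 1.101982

1.1020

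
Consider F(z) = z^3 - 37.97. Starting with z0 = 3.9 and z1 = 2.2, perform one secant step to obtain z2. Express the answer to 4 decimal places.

3.1543

F(3.9) = 21.349000, F(2.2) = -27.322000
z2 = 2.200000 − (-27.322000)·(2.200000 − 3.900000) / (-27.322000 − 21.349000) = 2.200000 − (46.447400)/(-48.671000) = 3.154314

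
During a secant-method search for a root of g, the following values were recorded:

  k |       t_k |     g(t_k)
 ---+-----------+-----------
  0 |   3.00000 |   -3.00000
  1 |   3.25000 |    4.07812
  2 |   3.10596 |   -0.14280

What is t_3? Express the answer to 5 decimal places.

3.11083

t_3 = 3.10596 − (-0.14280)·(3.10596 − 3.25000) / (-0.14280 − 4.07812)
   = 3.10596 − (0.0205689)/(-4.2209200) = 3.1108331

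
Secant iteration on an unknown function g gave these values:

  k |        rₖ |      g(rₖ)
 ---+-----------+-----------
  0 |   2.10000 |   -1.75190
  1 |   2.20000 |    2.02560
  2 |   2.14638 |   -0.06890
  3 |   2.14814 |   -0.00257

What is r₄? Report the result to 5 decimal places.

2.14821

r₄ = 2.14814 − (-0.00257)·(2.14814 − 2.14638) / (-0.00257 − (-0.06890))
   = 2.14814 − (-0.0000045)/(0.0663300) = 2.1482082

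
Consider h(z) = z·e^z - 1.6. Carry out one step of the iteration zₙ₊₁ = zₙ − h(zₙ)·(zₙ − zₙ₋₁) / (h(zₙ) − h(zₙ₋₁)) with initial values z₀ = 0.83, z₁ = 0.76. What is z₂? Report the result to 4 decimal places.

0.7537

h(0.83) = 0.303455, h(0.76) = 0.025090
z₂ = 0.760000 − 0.025090·(0.760000 − 0.830000) / (0.025090 − 0.303455) = 0.760000 − (-0.001756)/(-0.278365) = 0.753691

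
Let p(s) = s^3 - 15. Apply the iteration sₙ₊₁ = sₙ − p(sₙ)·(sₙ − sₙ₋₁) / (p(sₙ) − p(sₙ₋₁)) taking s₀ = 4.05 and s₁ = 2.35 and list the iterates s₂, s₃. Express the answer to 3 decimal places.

2.414, 2.469

p(4.05) = 51.43012, p(2.35) = -2.02212
s₂ = 2.35000 − (-2.02212)·(2.35000 − 4.05000) / (-2.02212 − 51.43012) = 2.35000 − (3.43761)/(-53.45225) = 2.41431
p(2.41431) = -0.92721
s₃ = 2.41431 − (-0.92721)·(2.41431 − 2.35000) / (-0.92721 − (-2.02212)) = 2.41431 − (-0.05963)/(1.09491) = 2.46877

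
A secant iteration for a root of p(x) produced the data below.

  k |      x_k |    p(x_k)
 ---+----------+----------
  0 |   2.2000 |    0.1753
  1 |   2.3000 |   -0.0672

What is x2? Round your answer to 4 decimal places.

2.2723

x2 = 2.3000 − (-0.0672)·(2.3000 − 2.2000) / (-0.0672 − 0.1753)
   = 2.3000 − (-0.006720)/(-0.242500) = 2.272289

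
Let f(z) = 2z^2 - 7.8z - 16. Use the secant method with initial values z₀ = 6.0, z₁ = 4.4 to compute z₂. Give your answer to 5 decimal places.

f(6.0) = 9.2000000, f(4.4) = -11.6000000
z₂ = 4.4000000 − (-11.6000000)·(4.4000000 − 6.0000000) / (-11.6000000 − 9.2000000) = 4.4000000 − (18.5600000)/(-20.8000000) = 5.2923077

5.29231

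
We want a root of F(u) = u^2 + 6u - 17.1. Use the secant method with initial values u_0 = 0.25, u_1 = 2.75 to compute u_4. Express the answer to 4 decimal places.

2.1089

F(0.25) = -15.537500, F(2.75) = 6.962500
u_2 = 2.750000 − 6.962500·(2.750000 − 0.250000) / (6.962500 − (-15.537500)) = 2.750000 − (17.406250)/(22.500000) = 1.976389
F(1.976389) = -1.335554
u_3 = 1.976389 − (-1.335554)·(1.976389 − 2.750000) / (-1.335554 − 6.962500) = 1.976389 − (1.033199)/(-8.298054) = 2.100900
F(2.100900) = -0.080820
u_4 = 2.100900 − (-0.080820)·(2.100900 − 1.976389) / (-0.080820 − (-1.335554)) = 2.100900 − (-0.010063)/(1.254734) = 2.108920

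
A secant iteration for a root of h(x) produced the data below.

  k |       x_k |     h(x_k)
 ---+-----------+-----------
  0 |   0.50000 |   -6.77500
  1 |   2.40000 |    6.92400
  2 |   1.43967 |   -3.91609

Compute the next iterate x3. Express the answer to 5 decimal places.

x3 = 1.43967 − (-3.91609)·(1.43967 − 2.40000) / (-3.91609 − 6.92400)
   = 1.43967 − (3.7607387)/(-10.8400900) = 1.7865987

1.78660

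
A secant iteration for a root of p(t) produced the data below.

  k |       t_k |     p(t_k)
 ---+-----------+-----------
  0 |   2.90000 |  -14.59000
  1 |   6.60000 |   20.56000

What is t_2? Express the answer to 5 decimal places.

4.43579

t_2 = 6.60000 − 20.56000·(6.60000 − 2.90000) / (20.56000 − (-14.59000))
   = 6.60000 − (76.0720000)/(35.1500000) = 4.4357895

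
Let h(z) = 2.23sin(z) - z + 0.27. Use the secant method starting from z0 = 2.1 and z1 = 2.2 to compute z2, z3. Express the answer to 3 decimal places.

2.143, 2.144

h(2.1) = 0.09496, h(2.2) = -0.12705
z2 = 2.20000 − (-0.12705)·(2.20000 − 2.10000) / (-0.12705 − 0.09496) = 2.20000 − (-0.01271)/(-0.22201) = 2.14277
h(2.14277) = 0.00229
z3 = 2.14277 − 0.00229·(2.14277 − 2.20000) / (0.00229 − (-0.12705)) = 2.14277 − (-0.00013)/(0.12934) = 2.14378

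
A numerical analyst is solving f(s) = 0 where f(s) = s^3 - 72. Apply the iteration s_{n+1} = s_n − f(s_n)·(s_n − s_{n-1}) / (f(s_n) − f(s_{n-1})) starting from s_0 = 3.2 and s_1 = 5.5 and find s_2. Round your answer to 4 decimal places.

3.8754

f(3.2) = -39.232000, f(5.5) = 94.375000
s_2 = 5.500000 − 94.375000·(5.500000 − 3.200000) / (94.375000 − (-39.232000)) = 5.500000 − (217.062500)/(133.607000) = 3.875366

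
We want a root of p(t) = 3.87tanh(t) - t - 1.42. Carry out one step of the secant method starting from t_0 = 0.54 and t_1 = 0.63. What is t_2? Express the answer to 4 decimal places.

p(0.54) = -0.052137, p(0.63) = 0.109662
t_2 = 0.630000 − 0.109662·(0.630000 − 0.540000) / (0.109662 − (-0.052137)) = 0.630000 − (0.009870)/(0.161799) = 0.569001

0.5690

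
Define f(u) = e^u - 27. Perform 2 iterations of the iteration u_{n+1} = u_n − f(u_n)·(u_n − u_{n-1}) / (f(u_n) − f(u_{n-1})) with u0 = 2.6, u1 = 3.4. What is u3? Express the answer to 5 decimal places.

f(2.6) = -13.5362620, f(3.4) = 2.9641000
u2 = 3.4000000 − 2.9641000·(3.4000000 − 2.6000000) / (2.9641000 − (-13.5362620)) = 3.4000000 − (2.3712800)/(16.5003620) = 3.2562892
f(3.2562892) = -1.0469481
u3 = 3.2562892 − (-1.0469481)·(3.2562892 − 3.4000000) / (-1.0469481 − 2.9641000) = 3.2562892 − (0.1504577)/(-4.0110481) = 3.2938000

3.29380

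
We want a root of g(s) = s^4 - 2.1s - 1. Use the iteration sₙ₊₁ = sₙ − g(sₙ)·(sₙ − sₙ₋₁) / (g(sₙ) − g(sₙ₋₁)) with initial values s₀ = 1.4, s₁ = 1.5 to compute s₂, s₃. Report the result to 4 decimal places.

g(1.4) = -0.098400, g(1.5) = 0.912500
s₂ = 1.500000 − 0.912500·(1.500000 − 1.400000) / (0.912500 − (-0.098400)) = 1.500000 − (0.091250)/(1.010900) = 1.409734
g(1.409734) = -0.010882
s₃ = 1.409734 − (-0.010882)·(1.409734 − 1.500000) / (-0.010882 − 0.912500) = 1.409734 − (0.000982)/(-0.923382) = 1.410798

1.4097, 1.4108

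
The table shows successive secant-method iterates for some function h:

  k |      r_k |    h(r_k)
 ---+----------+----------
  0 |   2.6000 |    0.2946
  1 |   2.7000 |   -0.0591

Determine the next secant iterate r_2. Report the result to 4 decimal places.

2.6833

r_2 = 2.7000 − (-0.0591)·(2.7000 − 2.6000) / (-0.0591 − 0.2946)
   = 2.7000 − (-0.005910)/(-0.353700) = 2.683291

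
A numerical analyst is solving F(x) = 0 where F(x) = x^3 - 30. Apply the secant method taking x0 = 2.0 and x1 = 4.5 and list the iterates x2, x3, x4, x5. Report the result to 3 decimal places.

2.662, 2.945, 3.134, 3.106

F(2.0) = -22.00000, F(4.5) = 61.12500
x2 = 4.50000 − 61.12500·(4.50000 − 2.00000) / (61.12500 − (-22.00000)) = 4.50000 − (152.81250)/(83.12500) = 2.66165
F(2.66165) = -11.14377
x3 = 2.66165 − (-11.14377)·(2.66165 − 4.50000) / (-11.14377 − 61.12500) = 2.66165 − (20.48610)/(-72.26877) = 2.94513
F(2.94513) = -4.45468
x4 = 2.94513 − (-4.45468)·(2.94513 − 2.66165) / (-4.45468 − (-11.14377)) = 2.94513 − (-1.26277)/(6.68909) = 3.13391
F(3.13391) = 0.77925
x5 = 3.13391 − 0.77925·(3.13391 − 2.94513) / (0.77925 − (-4.45468)) = 3.13391 − (0.14711)/(5.23394) = 3.10580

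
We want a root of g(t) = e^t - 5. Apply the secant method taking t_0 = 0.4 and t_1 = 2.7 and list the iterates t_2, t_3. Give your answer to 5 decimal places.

1.00269, 1.32031

g(0.4) = -3.5081753, g(2.7) = 9.8797317
t_2 = 2.7000000 − 9.8797317·(2.7000000 − 0.4000000) / (9.8797317 − (-3.5081753)) = 2.7000000 − (22.7233830)/(13.3879070) = 1.0026934
g(1.0026934) = -2.2743869
t_3 = 1.0026934 − (-2.2743869)·(1.0026934 − 2.7000000) / (-2.2743869 − 9.8797317) = 1.0026934 − (3.8603319)/(-12.1541186) = 1.3203085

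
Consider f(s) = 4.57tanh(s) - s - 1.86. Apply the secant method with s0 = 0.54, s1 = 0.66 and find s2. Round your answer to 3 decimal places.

0.605

f(0.54) = -0.14704, f(0.66) = 0.12312
s2 = 0.66000 − 0.12312·(0.66000 − 0.54000) / (0.12312 − (-0.14704)) = 0.66000 − (0.01477)/(0.27017) = 0.60531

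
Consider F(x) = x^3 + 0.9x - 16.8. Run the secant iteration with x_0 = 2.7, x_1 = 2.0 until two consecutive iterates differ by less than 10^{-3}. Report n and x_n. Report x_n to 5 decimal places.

n = 5, x_n = 2.44411

F(2.7) = 5.3130000, F(2.0) = -7.0000000
x_2 = 2.0000000 − (-7.0000000)·(-0.7000000)/(-12.3130000) = 2.3979534;  |Δ| = 0.3979534
F(2.3979534) = -0.8531774
x_3 = 2.3979534 − (-0.8531774)·(0.3979534)/(6.1468226) = 2.4531892;  |Δ| = 0.0552358
F(2.4531892) = 0.1714997
x_4 = 2.4531892 − 0.1714997·(0.0552358)/(1.0246771) = 2.4439444;  |Δ| = 0.0092448
F(2.4439444) = -0.0031017
x_5 = 2.4439444 − (-0.0031017)·(-0.0092448)/(-0.1746014) = 2.4441086;  |Δ| = 0.0001642
|x_5 − x_4| = 0.0001642 < 10^{-3}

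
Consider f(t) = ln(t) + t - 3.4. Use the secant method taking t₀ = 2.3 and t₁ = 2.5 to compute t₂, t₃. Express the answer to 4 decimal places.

f(2.3) = -0.267091, f(2.5) = 0.016291
t₂ = 2.500000 − 0.016291·(2.500000 − 2.300000) / (0.016291 − (-0.267091)) = 2.500000 − (0.003258)/(0.283382) = 2.488503
f(2.488503) = 0.000184
t₃ = 2.488503 − 0.000184·(2.488503 − 2.500000) / (0.000184 − 0.016291) = 2.488503 − (-0.000002)/(-0.016107) = 2.488371

2.4885, 2.4884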